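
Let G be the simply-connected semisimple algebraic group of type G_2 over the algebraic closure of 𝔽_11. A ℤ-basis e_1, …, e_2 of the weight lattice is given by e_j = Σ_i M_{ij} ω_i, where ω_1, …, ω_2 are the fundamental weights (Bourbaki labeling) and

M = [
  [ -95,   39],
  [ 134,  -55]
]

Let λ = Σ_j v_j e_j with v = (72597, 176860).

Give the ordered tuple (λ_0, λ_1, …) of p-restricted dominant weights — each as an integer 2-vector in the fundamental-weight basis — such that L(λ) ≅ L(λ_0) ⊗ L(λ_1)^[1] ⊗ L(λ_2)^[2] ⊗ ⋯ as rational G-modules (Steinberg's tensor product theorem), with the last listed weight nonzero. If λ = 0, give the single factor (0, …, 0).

((0, 5), (9, 8), (6, 5))

ω-coordinates c = M·v, v = (72597, 176860):
  c_1 = (-95)·(72597) + 39·176860 = 825
  c_2 = 134·72597 + (-55)·(176860) = 698
Base-11 expansion of each c_i:
  c_1 = 825 = 0·11^0 + 9·11^1 + 6·11^2
  c_2 = 698 = 5·11^0 + 8·11^1 + 5·11^2
p-restricted factor λ_0 = (0, 5)
p-restricted factor λ_1 = (9, 8)
p-restricted factor λ_2 = (6, 5)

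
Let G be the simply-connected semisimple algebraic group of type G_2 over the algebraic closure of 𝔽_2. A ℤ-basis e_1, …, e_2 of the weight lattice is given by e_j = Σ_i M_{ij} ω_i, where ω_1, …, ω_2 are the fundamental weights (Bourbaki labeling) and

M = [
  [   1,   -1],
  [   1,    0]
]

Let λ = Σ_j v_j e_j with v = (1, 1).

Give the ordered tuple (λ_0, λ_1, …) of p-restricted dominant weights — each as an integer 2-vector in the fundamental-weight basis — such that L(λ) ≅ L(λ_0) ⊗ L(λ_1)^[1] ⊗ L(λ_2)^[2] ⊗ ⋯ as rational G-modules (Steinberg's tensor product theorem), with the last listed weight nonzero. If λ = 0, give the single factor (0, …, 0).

In the fundamental-weight basis, λ has coordinates c = M·v (v = (1, 1)):
  c_1 = 1*1 + -1*1 = 0
  c_2 = 1*1 + 0*1 = 1
Writing each c_i in base p = 2:
  c_1 = 0
  c_2 = 1 = 1·2^0
λ_0 = (0, 1)

((0, 1),)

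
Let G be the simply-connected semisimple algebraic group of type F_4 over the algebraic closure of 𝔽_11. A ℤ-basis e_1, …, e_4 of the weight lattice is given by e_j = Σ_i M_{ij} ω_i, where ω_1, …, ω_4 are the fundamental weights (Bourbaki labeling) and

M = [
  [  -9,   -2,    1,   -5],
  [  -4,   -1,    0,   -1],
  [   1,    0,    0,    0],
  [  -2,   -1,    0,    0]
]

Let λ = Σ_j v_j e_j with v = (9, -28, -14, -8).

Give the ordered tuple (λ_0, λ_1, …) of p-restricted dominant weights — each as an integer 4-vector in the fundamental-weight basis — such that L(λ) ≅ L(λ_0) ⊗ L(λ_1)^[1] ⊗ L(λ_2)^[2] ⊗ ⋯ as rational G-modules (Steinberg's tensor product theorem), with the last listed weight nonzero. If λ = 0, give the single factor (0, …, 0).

Compute c_i = Σ_j M_{ij} v_j with v = (9, -28, -14, -8):
  c_1 = -9*9 + -2*-28 + 1*-14 + -5*-8 = 1
  c_2 = -4*9 + -1*-28 + 0*-14 + -1*-8 = 0
  c_3 = 1*9 + 0*-28 + 0*-14 + 0*-8 = 9
  c_4 = -2*9 + -1*-28 + 0*-14 + 0*-8 = 10
Base-11 expansion of each c_i:
  c_1 = 1 = 1·11^0
  c_2 = 0
  c_3 = 9 = 9·11^0
  c_4 = 10 = 10·11^0
λ_0 = (1, 0, 9, 10)

((1, 0, 9, 10),)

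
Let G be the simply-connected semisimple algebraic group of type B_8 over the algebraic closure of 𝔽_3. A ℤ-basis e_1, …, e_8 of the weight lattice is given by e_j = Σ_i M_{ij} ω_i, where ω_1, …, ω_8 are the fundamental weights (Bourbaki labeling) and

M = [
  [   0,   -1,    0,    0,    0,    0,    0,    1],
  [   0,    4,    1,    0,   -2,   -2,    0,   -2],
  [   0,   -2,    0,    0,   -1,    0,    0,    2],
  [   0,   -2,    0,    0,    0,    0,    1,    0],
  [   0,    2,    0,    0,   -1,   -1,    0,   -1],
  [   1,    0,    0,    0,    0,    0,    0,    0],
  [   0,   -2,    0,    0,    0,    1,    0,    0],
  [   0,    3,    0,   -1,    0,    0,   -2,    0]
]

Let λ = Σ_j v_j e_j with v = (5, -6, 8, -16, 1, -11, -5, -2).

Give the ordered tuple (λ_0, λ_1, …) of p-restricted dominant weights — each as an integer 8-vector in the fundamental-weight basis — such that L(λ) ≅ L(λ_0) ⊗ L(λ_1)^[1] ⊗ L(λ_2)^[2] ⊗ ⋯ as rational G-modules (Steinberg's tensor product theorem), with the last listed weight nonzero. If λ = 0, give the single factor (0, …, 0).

ω-coordinates c = M·v, v = (5, -6, 8, -16, 1, -11, -5, -2):
  c_1 = 0*5 + -1*-6 + 0*8 + 0*-16 + 0*1 + 0*-11 + 0*-5 + 1*-2 = 4
  c_2 = 0*5 + 4*-6 + 1*8 + 0*-16 + -2*1 + -2*-11 + 0*-5 + -2*-2 = 8
  c_3 = 0*5 + -2*-6 + 0*8 + 0*-16 + -1*1 + 0*-11 + 0*-5 + 2*-2 = 7
  c_4 = 0*5 + -2*-6 + 0*8 + 0*-16 + 0*1 + 0*-11 + 1*-5 + 0*-2 = 7
  c_5 = 0*5 + 2*-6 + 0*8 + 0*-16 + -1*1 + -1*-11 + 0*-5 + -1*-2 = 0
  c_6 = 1*5 + 0*-6 + 0*8 + 0*-16 + 0*1 + 0*-11 + 0*-5 + 0*-2 = 5
  c_7 = 0*5 + -2*-6 + 0*8 + 0*-16 + 0*1 + 1*-11 + 0*-5 + 0*-2 = 1
  c_8 = 0*5 + 3*-6 + 0*8 + -1*-16 + 0*1 + 0*-11 + -2*-5 + 0*-2 = 8
p = 3; digits c_i = Σ_j d_{ij}·3^j, 0 ≤ d_{ij} < 3:
  c_1 = 4 = 1·3^0 + 1·3^1
  c_2 = 8 = 2·3^0 + 2·3^1
  c_3 = 7 = 1·3^0 + 2·3^1
  c_4 = 7 = 1·3^0 + 2·3^1
  c_5 = 0
  c_6 = 5 = 2·3^0 + 1·3^1
  c_7 = 1 = 1·3^0
  c_8 = 8 = 2·3^0 + 2·3^1
p-restricted factor λ_0 = (1, 2, 1, 1, 0, 2, 1, 2)
p-restricted factor λ_1 = (1, 2, 2, 2, 0, 1, 0, 2)

((1, 2, 1, 1, 0, 2, 1, 2), (1, 2, 2, 2, 0, 1, 0, 2))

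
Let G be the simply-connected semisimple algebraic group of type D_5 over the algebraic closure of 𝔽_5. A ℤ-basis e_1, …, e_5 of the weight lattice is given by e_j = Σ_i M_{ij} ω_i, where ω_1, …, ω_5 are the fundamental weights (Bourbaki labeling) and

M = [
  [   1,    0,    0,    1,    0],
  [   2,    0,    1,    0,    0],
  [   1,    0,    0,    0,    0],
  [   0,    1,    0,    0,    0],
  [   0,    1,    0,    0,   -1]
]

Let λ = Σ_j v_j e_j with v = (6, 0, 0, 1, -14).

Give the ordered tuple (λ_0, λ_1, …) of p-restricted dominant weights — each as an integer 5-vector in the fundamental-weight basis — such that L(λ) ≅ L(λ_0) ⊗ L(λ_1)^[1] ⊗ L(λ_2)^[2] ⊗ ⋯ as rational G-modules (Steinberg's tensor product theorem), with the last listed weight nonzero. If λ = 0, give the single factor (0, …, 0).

((2, 2, 1, 0, 4), (1, 2, 1, 0, 2))

Compute c_i = Σ_j M_{ij} v_j with v = (6, 0, 0, 1, -14):
  c_1 = 1·6 + 0·0 + 0·0 + 1·1 + (0)·(-14) = 7
  c_2 = 2·6 + 0·0 + 1·0 + 0·1 + (0)·(-14) = 12
  c_3 = 1·6 + 0·0 + 0·0 + 0·1 + (0)·(-14) = 6
  c_4 = 0·6 + 1·0 + 0·0 + 0·1 + (0)·(-14) = 0
  c_5 = 0·6 + 1·0 + 0·0 + 0·1 + (-1)·(-14) = 14
Base-5 expansion of each c_i:
  c_1 = 7 = 2·5^0 + 1·5^1
  c_2 = 12 = 2·5^0 + 2·5^1
  c_3 = 6 = 1·5^0 + 1·5^1
  c_4 = 0
  c_5 = 14 = 4·5^0 + 2·5^1
λ_0 = (2, 2, 1, 0, 4)
λ_1 = (1, 2, 1, 0, 2)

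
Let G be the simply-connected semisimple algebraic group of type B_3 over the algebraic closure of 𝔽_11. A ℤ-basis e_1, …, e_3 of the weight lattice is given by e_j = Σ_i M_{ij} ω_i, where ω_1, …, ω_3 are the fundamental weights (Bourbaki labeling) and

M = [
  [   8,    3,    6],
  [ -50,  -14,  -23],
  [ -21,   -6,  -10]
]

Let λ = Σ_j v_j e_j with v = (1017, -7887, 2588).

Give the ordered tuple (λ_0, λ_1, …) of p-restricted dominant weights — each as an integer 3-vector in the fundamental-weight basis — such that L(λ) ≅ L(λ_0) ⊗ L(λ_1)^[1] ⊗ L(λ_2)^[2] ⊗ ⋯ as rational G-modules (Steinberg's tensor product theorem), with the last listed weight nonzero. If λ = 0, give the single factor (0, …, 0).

In the fundamental-weight basis, λ has coordinates c = M·v (v = (1017, -7887, 2588)):
  c_1 = 8*1017 + 3*-7887 + 6*2588 = 3
  c_2 = -50*1017 + -14*-7887 + -23*2588 = 44
  c_3 = -21*1017 + -6*-7887 + -10*2588 = 85
Base-11 expansion of each c_i:
  c_1 = 3 = 3·11^0
  c_2 = 44 = 0·11^0 + 4·11^1
  c_3 = 85 = 8·11^0 + 7·11^1
p-restricted factor λ_0 = (3, 0, 8)
p-restricted factor λ_1 = (0, 4, 7)

((3, 0, 8), (0, 4, 7))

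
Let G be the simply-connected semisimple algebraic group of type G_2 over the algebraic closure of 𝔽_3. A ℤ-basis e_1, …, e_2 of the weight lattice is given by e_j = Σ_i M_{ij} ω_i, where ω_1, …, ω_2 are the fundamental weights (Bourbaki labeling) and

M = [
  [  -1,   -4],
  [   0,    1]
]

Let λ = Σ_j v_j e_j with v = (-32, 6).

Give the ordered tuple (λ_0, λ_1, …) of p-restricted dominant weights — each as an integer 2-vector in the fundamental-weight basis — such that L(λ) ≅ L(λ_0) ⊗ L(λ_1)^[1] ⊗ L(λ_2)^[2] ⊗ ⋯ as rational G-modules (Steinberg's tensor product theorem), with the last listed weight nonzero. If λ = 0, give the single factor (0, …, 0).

In the fundamental-weight basis, λ has coordinates c = M·v (v = (-32, 6)):
  c_1 = -1*-32 + -4*6 = 8
  c_2 = 0*-32 + 1*6 = 6
Base-3 expansion of each c_i:
  c_1 = 8 = 2·3^0 + 2·3^1
  c_2 = 6 = 0·3^0 + 2·3^1
λ_0 = (2, 0)
λ_1 = (2, 2)

((2, 0), (2, 2))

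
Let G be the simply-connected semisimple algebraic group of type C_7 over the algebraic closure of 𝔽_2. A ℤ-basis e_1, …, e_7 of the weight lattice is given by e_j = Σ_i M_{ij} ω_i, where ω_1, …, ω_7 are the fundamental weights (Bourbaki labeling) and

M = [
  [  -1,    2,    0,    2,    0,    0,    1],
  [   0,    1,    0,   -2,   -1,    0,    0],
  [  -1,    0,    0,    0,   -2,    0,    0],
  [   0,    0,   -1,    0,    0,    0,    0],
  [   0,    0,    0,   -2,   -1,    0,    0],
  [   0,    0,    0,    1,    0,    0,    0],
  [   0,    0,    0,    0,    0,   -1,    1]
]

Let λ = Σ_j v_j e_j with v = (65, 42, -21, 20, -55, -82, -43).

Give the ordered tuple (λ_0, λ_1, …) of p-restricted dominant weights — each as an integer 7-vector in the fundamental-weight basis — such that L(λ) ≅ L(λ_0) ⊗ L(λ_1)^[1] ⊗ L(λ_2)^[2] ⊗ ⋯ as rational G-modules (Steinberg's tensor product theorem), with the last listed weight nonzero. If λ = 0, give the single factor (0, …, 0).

Change of basis e → ω: c = M·v where v = (65, 42, -21, 20, -55, -82, -43):
  c_1 = (-1)·(65) + (2)·(42) + (0)·(-21) + (2)·(20) + (0)·(-55) + (0)·(-82) + (1)·(-43) = 16
  c_2 = (0)·(65) + (1)·(42) + (0)·(-21) + (-2)·(20) + (-1)·(-55) + (0)·(-82) + (0)·(-43) = 57
  c_3 = (-1)·(65) + (0)·(42) + (0)·(-21) + (0)·(20) + (-2)·(-55) + (0)·(-82) + (0)·(-43) = 45
  c_4 = (0)·(65) + (0)·(42) + (-1)·(-21) + (0)·(20) + (0)·(-55) + (0)·(-82) + (0)·(-43) = 21
  c_5 = (0)·(65) + (0)·(42) + (0)·(-21) + (-2)·(20) + (-1)·(-55) + (0)·(-82) + (0)·(-43) = 15
  c_6 = (0)·(65) + (0)·(42) + (0)·(-21) + (1)·(20) + (0)·(-55) + (0)·(-82) + (0)·(-43) = 20
  c_7 = (0)·(65) + (0)·(42) + (0)·(-21) + (0)·(20) + (0)·(-55) + (-1)·(-82) + (1)·(-43) = 39
Writing each c_i in base p = 2:
  c_1 = 16 = 0·2^0 + 0·2^1 + 0·2^2 + 0·2^3 + 1·2^4
  c_2 = 57 = 1·2^0 + 0·2^1 + 0·2^2 + 1·2^3 + 1·2^4 + 1·2^5
  c_3 = 45 = 1·2^0 + 0·2^1 + 1·2^2 + 1·2^3 + 0·2^4 + 1·2^5
  c_4 = 21 = 1·2^0 + 0·2^1 + 1·2^2 + 0·2^3 + 1·2^4
  c_5 = 15 = 1·2^0 + 1·2^1 + 1·2^2 + 1·2^3
  c_6 = 20 = 0·2^0 + 0·2^1 + 1·2^2 + 0·2^3 + 1·2^4
  c_7 = 39 = 1·2^0 + 1·2^1 + 1·2^2 + 0·2^3 + 0·2^4 + 1·2^5
p-restricted factor λ_0 = (0, 1, 1, 1, 1, 0, 1)
p-restricted factor λ_1 = (0, 0, 0, 0, 1, 0, 1)
p-restricted factor λ_2 = (0, 0, 1, 1, 1, 1, 1)
p-restricted factor λ_3 = (0, 1, 1, 0, 1, 0, 0)
p-restricted factor λ_4 = (1, 1, 0, 1, 0, 1, 0)
p-restricted factor λ_5 = (0, 1, 1, 0, 0, 0, 1)

((0, 1, 1, 1, 1, 0, 1), (0, 0, 0, 0, 1, 0, 1), (0, 0, 1, 1, 1, 1, 1), (0, 1, 1, 0, 1, 0, 0), (1, 1, 0, 1, 0, 1, 0), (0, 1, 1, 0, 0, 0, 1))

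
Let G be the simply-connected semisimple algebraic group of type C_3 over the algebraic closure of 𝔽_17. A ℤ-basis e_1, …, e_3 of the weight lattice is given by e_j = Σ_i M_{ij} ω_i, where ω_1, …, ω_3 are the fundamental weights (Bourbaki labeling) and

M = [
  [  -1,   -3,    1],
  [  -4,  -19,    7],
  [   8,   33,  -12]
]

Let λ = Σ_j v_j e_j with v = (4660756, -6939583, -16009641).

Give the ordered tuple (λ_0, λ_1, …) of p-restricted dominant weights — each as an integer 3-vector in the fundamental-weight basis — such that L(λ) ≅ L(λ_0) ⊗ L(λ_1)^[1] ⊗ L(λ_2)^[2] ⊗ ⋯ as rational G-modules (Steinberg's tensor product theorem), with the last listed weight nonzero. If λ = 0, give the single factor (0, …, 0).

((10, 16, 13), (5, 0, 8), (3, 6, 8), (13, 11, 12), (1, 13, 4))

Compute c_i = Σ_j M_{ij} v_j with v = (4660756, -6939583, -16009641):
  c_1 = -1*4660756 + -3*-6939583 + 1*-16009641 = 148352
  c_2 = -4*4660756 + -19*-6939583 + 7*-16009641 = 1141566
  c_3 = 8*4660756 + 33*-6939583 + -12*-16009641 = 395501
p = 17; digits c_i = Σ_j d_{ij}·17^j, 0 ≤ d_{ij} < 17:
  c_1 = 148352 = 10·17^0 + 5·17^1 + 3·17^2 + 13·17^3 + 1·17^4
  c_2 = 1141566 = 16·17^0 + 0·17^1 + 6·17^2 + 11·17^3 + 13·17^4
  c_3 = 395501 = 13·17^0 + 8·17^1 + 8·17^2 + 12·17^3 + 4·17^4
Factor λ_0 = (10, 16, 13)
Factor λ_1 = (5, 0, 8)
Factor λ_2 = (3, 6, 8)
Factor λ_3 = (13, 11, 12)
Factor λ_4 = (1, 13, 4)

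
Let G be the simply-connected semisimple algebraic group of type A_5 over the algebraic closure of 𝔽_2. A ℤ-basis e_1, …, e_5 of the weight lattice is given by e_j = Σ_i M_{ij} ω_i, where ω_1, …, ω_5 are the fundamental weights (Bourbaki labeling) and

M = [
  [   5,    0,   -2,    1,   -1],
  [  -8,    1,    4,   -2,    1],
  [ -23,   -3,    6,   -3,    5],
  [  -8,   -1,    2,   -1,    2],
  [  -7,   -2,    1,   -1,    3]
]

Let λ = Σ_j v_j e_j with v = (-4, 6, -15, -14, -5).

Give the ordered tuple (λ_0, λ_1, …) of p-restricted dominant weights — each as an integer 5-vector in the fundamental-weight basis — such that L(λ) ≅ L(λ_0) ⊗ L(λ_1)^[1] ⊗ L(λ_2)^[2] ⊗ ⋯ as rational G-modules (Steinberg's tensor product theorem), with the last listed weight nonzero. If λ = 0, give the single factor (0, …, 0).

Converting to the ω-basis (c_i = row i of M dotted with v = (-4, 6, -15, -14, -5)):
  c_1 = (5)·(-4) + 0·6 + (-2)·(-15) + (1)·(-14) + (-1)·(-5) = 1
  c_2 = (-8)·(-4) + 1·6 + (4)·(-15) + (-2)·(-14) + (1)·(-5) = 1
  c_3 = (-23)·(-4) + (-3)·(6) + (6)·(-15) + (-3)·(-14) + (5)·(-5) = 1
  c_4 = (-8)·(-4) + (-1)·(6) + (2)·(-15) + (-1)·(-14) + (2)·(-5) = 0
  c_5 = (-7)·(-4) + (-2)·(6) + (1)·(-15) + (-1)·(-14) + (3)·(-5) = 0
Expand coordinatewise in base 2:
  c_1 = 1 = 1·2^0
  c_2 = 1 = 1·2^0
  c_3 = 1 = 1·2^0
  c_4 = 0
  c_5 = 0
Factor λ_0 = (1, 1, 1, 0, 0)

((1, 1, 1, 0, 0),)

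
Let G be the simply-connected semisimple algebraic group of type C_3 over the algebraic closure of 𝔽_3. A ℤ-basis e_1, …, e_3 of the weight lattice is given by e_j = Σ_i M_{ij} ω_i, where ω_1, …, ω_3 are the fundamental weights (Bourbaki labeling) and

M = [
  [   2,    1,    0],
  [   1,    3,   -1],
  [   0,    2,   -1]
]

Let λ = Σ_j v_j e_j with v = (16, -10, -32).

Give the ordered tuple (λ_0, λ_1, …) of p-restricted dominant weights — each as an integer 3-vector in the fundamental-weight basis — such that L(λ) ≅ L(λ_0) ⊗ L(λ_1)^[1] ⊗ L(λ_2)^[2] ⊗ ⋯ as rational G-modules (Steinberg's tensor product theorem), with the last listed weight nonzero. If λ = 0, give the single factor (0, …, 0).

Converting to the ω-basis (c_i = row i of M dotted with v = (16, -10, -32)):
  c_1 = 2·16 + (1)·(-10) + (0)·(-32) = 22
  c_2 = 1·16 + (3)·(-10) + (-1)·(-32) = 18
  c_3 = 0·16 + (2)·(-10) + (-1)·(-32) = 12
p = 3; digits c_i = Σ_j d_{ij}·3^j, 0 ≤ d_{ij} < 3:
  c_1 = 22 = 1·3^0 + 1·3^1 + 2·3^2
  c_2 = 18 = 0·3^0 + 0·3^1 + 2·3^2
  c_3 = 12 = 0·3^0 + 1·3^1 + 1·3^2
Factor λ_0 = (1, 0, 0)
Factor λ_1 = (1, 0, 1)
Factor λ_2 = (2, 2, 1)

((1, 0, 0), (1, 0, 1), (2, 2, 1))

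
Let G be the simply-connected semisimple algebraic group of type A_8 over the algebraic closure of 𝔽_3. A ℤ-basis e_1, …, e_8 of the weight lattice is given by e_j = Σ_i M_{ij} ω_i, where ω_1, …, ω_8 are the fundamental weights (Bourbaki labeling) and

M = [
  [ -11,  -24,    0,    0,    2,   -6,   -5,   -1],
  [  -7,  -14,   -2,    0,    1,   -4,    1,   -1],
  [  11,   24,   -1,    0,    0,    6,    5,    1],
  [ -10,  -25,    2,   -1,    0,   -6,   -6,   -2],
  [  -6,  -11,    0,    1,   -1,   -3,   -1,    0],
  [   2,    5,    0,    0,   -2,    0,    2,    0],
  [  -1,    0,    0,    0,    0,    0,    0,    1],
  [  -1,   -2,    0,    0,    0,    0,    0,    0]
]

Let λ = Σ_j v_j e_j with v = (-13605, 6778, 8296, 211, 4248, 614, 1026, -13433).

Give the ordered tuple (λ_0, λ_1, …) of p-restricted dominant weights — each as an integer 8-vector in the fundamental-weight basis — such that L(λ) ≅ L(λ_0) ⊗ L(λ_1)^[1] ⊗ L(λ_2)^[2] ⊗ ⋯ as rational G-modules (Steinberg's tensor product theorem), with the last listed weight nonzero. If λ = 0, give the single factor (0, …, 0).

ω-coordinates c = M·v, v = (-13605, 6778, 8296, 211, 4248, 614, 1026, -13433):
  c_1 = (-11)·(-13605) + (-24)·(6778) + (0)·(8296) + (0)·(211) + (2)·(4248) + (-6)·(614) + (-5)·(1026) + (-1)·(-13433) = 98
  c_2 = (-7)·(-13605) + (-14)·(6778) + (-2)·(8296) + (0)·(211) + (1)·(4248) + (-4)·(614) + (1)·(1026) + (-1)·(-13433) = 2
  c_3 = (11)·(-13605) + (24)·(6778) + (-1)·(8296) + (0)·(211) + (0)·(4248) + (6)·(614) + (5)·(1026) + (1)·(-13433) = 102
  c_4 = (-10)·(-13605) + (-25)·(6778) + (2)·(8296) + (-1)·(211) + (0)·(4248) + (-6)·(614) + (-6)·(1026) + (-2)·(-13433) = 7
  c_5 = (-6)·(-13605) + (-11)·(6778) + (0)·(8296) + (1)·(211) + (-1)·(4248) + (-3)·(614) + (-1)·(1026) + (0)·(-13433) = 167
  c_6 = (2)·(-13605) + (5)·(6778) + (0)·(8296) + (0)·(211) + (-2)·(4248) + (0)·(614) + (2)·(1026) + (0)·(-13433) = 236
  c_7 = (-1)·(-13605) + (0)·(6778) + (0)·(8296) + (0)·(211) + (0)·(4248) + (0)·(614) + (0)·(1026) + (1)·(-13433) = 172
  c_8 = (-1)·(-13605) + (-2)·(6778) + (0)·(8296) + (0)·(211) + (0)·(4248) + (0)·(614) + (0)·(1026) + (0)·(-13433) = 49
Expand coordinatewise in base 3:
  c_1 = 98 = 2·3^0 + 2·3^1 + 1·3^2 + 0·3^3 + 1·3^4
  c_2 = 2 = 2·3^0
  c_3 = 102 = 0·3^0 + 1·3^1 + 2·3^2 + 0·3^3 + 1·3^4
  c_4 = 7 = 1·3^0 + 2·3^1
  c_5 = 167 = 2·3^0 + 1·3^1 + 0·3^2 + 0·3^3 + 2·3^4
  c_6 = 236 = 2·3^0 + 0·3^1 + 2·3^2 + 2·3^3 + 2·3^4
  c_7 = 172 = 1·3^0 + 0·3^1 + 1·3^2 + 0·3^3 + 2·3^4
  c_8 = 49 = 1·3^0 + 1·3^1 + 2·3^2 + 1·3^3
p-restricted factor λ_0 = (2, 2, 0, 1, 2, 2, 1, 1)
p-restricted factor λ_1 = (2, 0, 1, 2, 1, 0, 0, 1)
p-restricted factor λ_2 = (1, 0, 2, 0, 0, 2, 1, 2)
p-restricted factor λ_3 = (0, 0, 0, 0, 0, 2, 0, 1)
p-restricted factor λ_4 = (1, 0, 1, 0, 2, 2, 2, 0)

((2, 2, 0, 1, 2, 2, 1, 1), (2, 0, 1, 2, 1, 0, 0, 1), (1, 0, 2, 0, 0, 2, 1, 2), (0, 0, 0, 0, 0, 2, 0, 1), (1, 0, 1, 0, 2, 2, 2, 0))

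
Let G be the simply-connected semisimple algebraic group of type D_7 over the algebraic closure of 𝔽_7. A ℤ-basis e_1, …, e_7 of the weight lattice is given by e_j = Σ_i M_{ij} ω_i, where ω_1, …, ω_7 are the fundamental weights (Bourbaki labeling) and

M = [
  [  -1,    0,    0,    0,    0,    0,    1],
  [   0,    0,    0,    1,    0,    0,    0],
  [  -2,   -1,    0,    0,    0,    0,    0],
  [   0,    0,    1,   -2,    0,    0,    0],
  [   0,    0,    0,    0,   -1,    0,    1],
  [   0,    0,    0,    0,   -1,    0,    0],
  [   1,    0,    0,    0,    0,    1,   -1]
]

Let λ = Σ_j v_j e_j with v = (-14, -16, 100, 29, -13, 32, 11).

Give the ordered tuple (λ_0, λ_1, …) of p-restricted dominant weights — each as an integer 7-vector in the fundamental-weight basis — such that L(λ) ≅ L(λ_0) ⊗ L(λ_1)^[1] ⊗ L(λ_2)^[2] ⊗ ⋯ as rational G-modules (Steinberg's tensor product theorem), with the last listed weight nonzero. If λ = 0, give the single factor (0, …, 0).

Change of basis e → ω: c = M·v where v = (-14, -16, 100, 29, -13, 32, 11):
  c_1 = -1*-14 + 0*-16 + 0*100 + 0*29 + 0*-13 + 0*32 + 1*11 = 25
  c_2 = 0*-14 + 0*-16 + 0*100 + 1*29 + 0*-13 + 0*32 + 0*11 = 29
  c_3 = -2*-14 + -1*-16 + 0*100 + 0*29 + 0*-13 + 0*32 + 0*11 = 44
  c_4 = 0*-14 + 0*-16 + 1*100 + -2*29 + 0*-13 + 0*32 + 0*11 = 42
  c_5 = 0*-14 + 0*-16 + 0*100 + 0*29 + -1*-13 + 0*32 + 1*11 = 24
  c_6 = 0*-14 + 0*-16 + 0*100 + 0*29 + -1*-13 + 0*32 + 0*11 = 13
  c_7 = 1*-14 + 0*-16 + 0*100 + 0*29 + 0*-13 + 1*32 + -1*11 = 7
Writing each c_i in base p = 7:
  c_1 = 25 = 4·7^0 + 3·7^1
  c_2 = 29 = 1·7^0 + 4·7^1
  c_3 = 44 = 2·7^0 + 6·7^1
  c_4 = 42 = 0·7^0 + 6·7^1
  c_5 = 24 = 3·7^0 + 3·7^1
  c_6 = 13 = 6·7^0 + 1·7^1
  c_7 = 7 = 0·7^0 + 1·7^1
Factor λ_0 = (4, 1, 2, 0, 3, 6, 0)
Factor λ_1 = (3, 4, 6, 6, 3, 1, 1)

((4, 1, 2, 0, 3, 6, 0), (3, 4, 6, 6, 3, 1, 1))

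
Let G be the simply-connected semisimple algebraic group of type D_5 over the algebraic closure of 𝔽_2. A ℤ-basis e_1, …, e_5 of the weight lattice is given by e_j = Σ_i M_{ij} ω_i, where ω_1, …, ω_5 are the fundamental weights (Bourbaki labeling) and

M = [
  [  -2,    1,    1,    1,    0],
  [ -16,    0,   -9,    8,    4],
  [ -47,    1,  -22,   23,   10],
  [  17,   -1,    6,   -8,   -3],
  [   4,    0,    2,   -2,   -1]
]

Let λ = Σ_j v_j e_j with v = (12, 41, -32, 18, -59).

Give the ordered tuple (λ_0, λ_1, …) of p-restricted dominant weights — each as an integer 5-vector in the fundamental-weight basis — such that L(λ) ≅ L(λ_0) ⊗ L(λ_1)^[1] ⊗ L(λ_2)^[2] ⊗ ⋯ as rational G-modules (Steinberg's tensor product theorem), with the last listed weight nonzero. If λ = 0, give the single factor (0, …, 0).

ω-coordinates c = M·v, v = (12, 41, -32, 18, -59):
  c_1 = (-2)·(12) + 1·41 + (1)·(-32) + 1·18 + (0)·(-59) = 3
  c_2 = (-16)·(12) + 0·41 + (-9)·(-32) + 8·18 + (4)·(-59) = 4
  c_3 = (-47)·(12) + 1·41 + (-22)·(-32) + 23·18 + (10)·(-59) = 5
  c_4 = 17·12 + (-1)·(41) + (6)·(-32) + (-8)·(18) + (-3)·(-59) = 4
  c_5 = 4·12 + 0·41 + (2)·(-32) + (-2)·(18) + (-1)·(-59) = 7
Expand coordinatewise in base 2:
  c_1 = 3 = 1·2^0 + 1·2^1
  c_2 = 4 = 0·2^0 + 0·2^1 + 1·2^2
  c_3 = 5 = 1·2^0 + 0·2^1 + 1·2^2
  c_4 = 4 = 0·2^0 + 0·2^1 + 1·2^2
  c_5 = 7 = 1·2^0 + 1·2^1 + 1·2^2
Factor λ_0 = (1, 0, 1, 0, 1)
Factor λ_1 = (1, 0, 0, 0, 1)
Factor λ_2 = (0, 1, 1, 1, 1)

((1, 0, 1, 0, 1), (1, 0, 0, 0, 1), (0, 1, 1, 1, 1))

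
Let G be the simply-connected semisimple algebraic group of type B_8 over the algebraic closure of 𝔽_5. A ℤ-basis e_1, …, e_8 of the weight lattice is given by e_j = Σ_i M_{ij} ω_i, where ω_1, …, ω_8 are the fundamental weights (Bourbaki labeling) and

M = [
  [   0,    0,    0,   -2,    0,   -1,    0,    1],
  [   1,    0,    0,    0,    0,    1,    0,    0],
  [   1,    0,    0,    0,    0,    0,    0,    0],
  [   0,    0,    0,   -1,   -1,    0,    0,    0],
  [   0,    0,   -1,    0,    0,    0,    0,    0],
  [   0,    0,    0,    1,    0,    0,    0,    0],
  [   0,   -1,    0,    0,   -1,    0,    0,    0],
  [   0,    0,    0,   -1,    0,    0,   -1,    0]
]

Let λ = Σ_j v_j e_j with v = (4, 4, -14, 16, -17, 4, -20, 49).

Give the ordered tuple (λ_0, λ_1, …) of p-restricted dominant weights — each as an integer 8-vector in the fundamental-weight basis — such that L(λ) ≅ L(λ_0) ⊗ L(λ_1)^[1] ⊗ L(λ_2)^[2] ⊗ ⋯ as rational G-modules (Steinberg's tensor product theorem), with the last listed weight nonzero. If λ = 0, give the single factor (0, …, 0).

((3, 3, 4, 1, 4, 1, 3, 4), (2, 1, 0, 0, 2, 3, 2, 0))

Compute c_i = Σ_j M_{ij} v_j with v = (4, 4, -14, 16, -17, 4, -20, 49):
  c_1 = 0·4 + 0·4 + (0)·(-14) + (-2)·(16) + (0)·(-17) + (-1)·(4) + (0)·(-20) + 1·49 = 13
  c_2 = 1·4 + 0·4 + (0)·(-14) + 0·16 + (0)·(-17) + 1·4 + (0)·(-20) + 0·49 = 8
  c_3 = 1·4 + 0·4 + (0)·(-14) + 0·16 + (0)·(-17) + 0·4 + (0)·(-20) + 0·49 = 4
  c_4 = 0·4 + 0·4 + (0)·(-14) + (-1)·(16) + (-1)·(-17) + 0·4 + (0)·(-20) + 0·49 = 1
  c_5 = 0·4 + 0·4 + (-1)·(-14) + 0·16 + (0)·(-17) + 0·4 + (0)·(-20) + 0·49 = 14
  c_6 = 0·4 + 0·4 + (0)·(-14) + 1·16 + (0)·(-17) + 0·4 + (0)·(-20) + 0·49 = 16
  c_7 = 0·4 + (-1)·(4) + (0)·(-14) + 0·16 + (-1)·(-17) + 0·4 + (0)·(-20) + 0·49 = 13
  c_8 = 0·4 + 0·4 + (0)·(-14) + (-1)·(16) + (0)·(-17) + 0·4 + (-1)·(-20) + 0·49 = 4
Writing each c_i in base p = 5:
  c_1 = 13 = 3·5^0 + 2·5^1
  c_2 = 8 = 3·5^0 + 1·5^1
  c_3 = 4 = 4·5^0
  c_4 = 1 = 1·5^0
  c_5 = 14 = 4·5^0 + 2·5^1
  c_6 = 16 = 1·5^0 + 3·5^1
  c_7 = 13 = 3·5^0 + 2·5^1
  c_8 = 4 = 4·5^0
Factor λ_0 = (3, 3, 4, 1, 4, 1, 3, 4)
Factor λ_1 = (2, 1, 0, 0, 2, 3, 2, 0)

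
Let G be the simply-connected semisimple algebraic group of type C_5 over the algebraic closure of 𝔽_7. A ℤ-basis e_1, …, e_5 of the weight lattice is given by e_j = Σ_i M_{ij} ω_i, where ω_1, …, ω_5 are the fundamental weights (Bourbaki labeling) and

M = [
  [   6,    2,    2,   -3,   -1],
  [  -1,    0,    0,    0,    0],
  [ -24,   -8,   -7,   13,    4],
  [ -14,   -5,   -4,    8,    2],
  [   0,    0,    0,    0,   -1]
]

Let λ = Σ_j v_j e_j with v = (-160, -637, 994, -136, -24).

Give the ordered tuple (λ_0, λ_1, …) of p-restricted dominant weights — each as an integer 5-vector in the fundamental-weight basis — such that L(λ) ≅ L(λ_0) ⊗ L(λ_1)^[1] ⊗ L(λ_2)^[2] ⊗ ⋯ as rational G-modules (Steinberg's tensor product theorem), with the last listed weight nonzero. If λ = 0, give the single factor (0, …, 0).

Compute c_i = Σ_j M_{ij} v_j with v = (-160, -637, 994, -136, -24):
  c_1 = 6*-160 + 2*-637 + 2*994 + -3*-136 + -1*-24 = 186
  c_2 = -1*-160 + 0*-637 + 0*994 + 0*-136 + 0*-24 = 160
  c_3 = -24*-160 + -8*-637 + -7*994 + 13*-136 + 4*-24 = 114
  c_4 = -14*-160 + -5*-637 + -4*994 + 8*-136 + 2*-24 = 313
  c_5 = 0*-160 + 0*-637 + 0*994 + 0*-136 + -1*-24 = 24
p = 7; digits c_i = Σ_j d_{ij}·7^j, 0 ≤ d_{ij} < 7:
  c_1 = 186 = 4·7^0 + 5·7^1 + 3·7^2
  c_2 = 160 = 6·7^0 + 1·7^1 + 3·7^2
  c_3 = 114 = 2·7^0 + 2·7^1 + 2·7^2
  c_4 = 313 = 5·7^0 + 2·7^1 + 6·7^2
  c_5 = 24 = 3·7^0 + 3·7^1
Factor λ_0 = (4, 6, 2, 5, 3)
Factor λ_1 = (5, 1, 2, 2, 3)
Factor λ_2 = (3, 3, 2, 6, 0)

((4, 6, 2, 5, 3), (5, 1, 2, 2, 3), (3, 3, 2, 6, 0))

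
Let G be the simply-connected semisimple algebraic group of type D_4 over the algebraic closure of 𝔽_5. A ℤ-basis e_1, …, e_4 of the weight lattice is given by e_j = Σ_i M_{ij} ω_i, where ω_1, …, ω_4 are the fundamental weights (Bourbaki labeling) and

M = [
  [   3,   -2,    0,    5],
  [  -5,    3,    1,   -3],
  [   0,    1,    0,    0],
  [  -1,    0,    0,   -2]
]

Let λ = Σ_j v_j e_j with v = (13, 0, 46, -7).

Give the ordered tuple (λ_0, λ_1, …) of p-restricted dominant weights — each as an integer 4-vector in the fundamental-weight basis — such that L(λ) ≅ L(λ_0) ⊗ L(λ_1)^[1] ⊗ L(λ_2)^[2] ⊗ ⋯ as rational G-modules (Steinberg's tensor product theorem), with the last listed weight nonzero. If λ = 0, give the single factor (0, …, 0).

((4, 2, 0, 1),)

Compute c_i = Σ_j M_{ij} v_j with v = (13, 0, 46, -7):
  c_1 = 3·13 + (-2)·(0) + 0·46 + (5)·(-7) = 4
  c_2 = (-5)·(13) + 3·0 + 1·46 + (-3)·(-7) = 2
  c_3 = 0·13 + 1·0 + 0·46 + (0)·(-7) = 0
  c_4 = (-1)·(13) + 0·0 + 0·46 + (-2)·(-7) = 1
p = 5; digits c_i = Σ_j d_{ij}·5^j, 0 ≤ d_{ij} < 5:
  c_1 = 4 = 4·5^0
  c_2 = 2 = 2·5^0
  c_3 = 0
  c_4 = 1 = 1·5^0
λ_0 = (4, 2, 0, 1)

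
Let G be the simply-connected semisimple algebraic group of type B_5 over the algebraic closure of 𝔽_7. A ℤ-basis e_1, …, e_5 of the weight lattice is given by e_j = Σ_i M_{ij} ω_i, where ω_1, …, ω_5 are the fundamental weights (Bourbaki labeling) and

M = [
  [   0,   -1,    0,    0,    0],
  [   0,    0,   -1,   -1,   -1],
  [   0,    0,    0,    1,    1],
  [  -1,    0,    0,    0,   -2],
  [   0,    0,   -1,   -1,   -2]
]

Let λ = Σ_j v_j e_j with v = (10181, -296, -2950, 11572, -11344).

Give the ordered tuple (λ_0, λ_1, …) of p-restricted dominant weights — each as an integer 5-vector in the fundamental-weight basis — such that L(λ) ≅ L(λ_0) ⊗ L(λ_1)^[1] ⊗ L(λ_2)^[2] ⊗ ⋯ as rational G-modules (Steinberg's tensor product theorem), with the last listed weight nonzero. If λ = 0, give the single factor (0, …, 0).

Compute c_i = Σ_j M_{ij} v_j with v = (10181, -296, -2950, 11572, -11344):
  c_1 = 0*10181 + -1*-296 + 0*-2950 + 0*11572 + 0*-11344 = 296
  c_2 = 0*10181 + 0*-296 + -1*-2950 + -1*11572 + -1*-11344 = 2722
  c_3 = 0*10181 + 0*-296 + 0*-2950 + 1*11572 + 1*-11344 = 228
  c_4 = -1*10181 + 0*-296 + 0*-2950 + 0*11572 + -2*-11344 = 12507
  c_5 = 0*10181 + 0*-296 + -1*-2950 + -1*11572 + -2*-11344 = 14066
p = 7; digits c_i = Σ_j d_{ij}·7^j, 0 ≤ d_{ij} < 7:
  c_1 = 296 = 2·7^0 + 0·7^1 + 6·7^2
  c_2 = 2722 = 6·7^0 + 3·7^1 + 6·7^2 + 0·7^3 + 1·7^4
  c_3 = 228 = 4·7^0 + 4·7^1 + 4·7^2
  c_4 = 12507 = 5·7^0 + 1·7^1 + 3·7^2 + 1·7^3 + 5·7^4
  c_5 = 14066 = 3·7^0 + 0·7^1 + 0·7^2 + 6·7^3 + 5·7^4
Factor λ_0 = (2, 6, 4, 5, 3)
Factor λ_1 = (0, 3, 4, 1, 0)
Factor λ_2 = (6, 6, 4, 3, 0)
Factor λ_3 = (0, 0, 0, 1, 6)
Factor λ_4 = (0, 1, 0, 5, 5)

((2, 6, 4, 5, 3), (0, 3, 4, 1, 0), (6, 6, 4, 3, 0), (0, 0, 0, 1, 6), (0, 1, 0, 5, 5))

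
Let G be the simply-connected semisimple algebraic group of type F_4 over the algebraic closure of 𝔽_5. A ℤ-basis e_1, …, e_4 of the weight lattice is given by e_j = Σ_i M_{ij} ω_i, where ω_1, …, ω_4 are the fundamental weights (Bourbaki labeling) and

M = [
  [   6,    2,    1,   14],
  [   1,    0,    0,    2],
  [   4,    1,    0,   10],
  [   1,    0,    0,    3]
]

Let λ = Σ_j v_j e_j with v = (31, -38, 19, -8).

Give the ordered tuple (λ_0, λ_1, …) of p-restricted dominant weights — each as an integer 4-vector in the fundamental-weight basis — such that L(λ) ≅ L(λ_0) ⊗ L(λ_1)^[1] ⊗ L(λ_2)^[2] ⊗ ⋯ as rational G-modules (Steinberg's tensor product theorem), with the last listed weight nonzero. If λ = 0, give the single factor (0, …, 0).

In the fundamental-weight basis, λ has coordinates c = M·v (v = (31, -38, 19, -8)):
  c_1 = 6·31 + (2)·(-38) + 1·19 + (14)·(-8) = 17
  c_2 = 1·31 + (0)·(-38) + 0·19 + (2)·(-8) = 15
  c_3 = 4·31 + (1)·(-38) + 0·19 + (10)·(-8) = 6
  c_4 = 1·31 + (0)·(-38) + 0·19 + (3)·(-8) = 7
Base-5 expansion of each c_i:
  c_1 = 17 = 2·5^0 + 3·5^1
  c_2 = 15 = 0·5^0 + 3·5^1
  c_3 = 6 = 1·5^0 + 1·5^1
  c_4 = 7 = 2·5^0 + 1·5^1
p-restricted factor λ_0 = (2, 0, 1, 2)
p-restricted factor λ_1 = (3, 3, 1, 1)

((2, 0, 1, 2), (3, 3, 1, 1))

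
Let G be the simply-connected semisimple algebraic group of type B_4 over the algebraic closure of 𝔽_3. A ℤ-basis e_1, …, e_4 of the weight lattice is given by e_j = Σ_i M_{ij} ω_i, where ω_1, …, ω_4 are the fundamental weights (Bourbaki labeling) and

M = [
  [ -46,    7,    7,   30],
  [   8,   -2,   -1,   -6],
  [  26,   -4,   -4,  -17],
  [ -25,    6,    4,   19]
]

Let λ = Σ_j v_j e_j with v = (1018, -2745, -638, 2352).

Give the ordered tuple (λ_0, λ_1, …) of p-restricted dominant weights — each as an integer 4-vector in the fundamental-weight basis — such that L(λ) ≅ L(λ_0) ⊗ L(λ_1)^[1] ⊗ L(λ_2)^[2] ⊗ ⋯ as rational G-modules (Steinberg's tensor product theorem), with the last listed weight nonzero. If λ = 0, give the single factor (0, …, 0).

In the fundamental-weight basis, λ has coordinates c = M·v (v = (1018, -2745, -638, 2352)):
  c_1 = (-46)·(1018) + (7)·(-2745) + (7)·(-638) + (30)·(2352) = 51
  c_2 = (8)·(1018) + (-2)·(-2745) + (-1)·(-638) + (-6)·(2352) = 160
  c_3 = (26)·(1018) + (-4)·(-2745) + (-4)·(-638) + (-17)·(2352) = 16
  c_4 = (-25)·(1018) + (6)·(-2745) + (4)·(-638) + (19)·(2352) = 216
Writing each c_i in base p = 3:
  c_1 = 51 = 0·3^0 + 2·3^1 + 2·3^2 + 1·3^3
  c_2 = 160 = 1·3^0 + 2·3^1 + 2·3^2 + 2·3^3 + 1·3^4
  c_3 = 16 = 1·3^0 + 2·3^1 + 1·3^2
  c_4 = 216 = 0·3^0 + 0·3^1 + 0·3^2 + 2·3^3 + 2·3^4
p-restricted factor λ_0 = (0, 1, 1, 0)
p-restricted factor λ_1 = (2, 2, 2, 0)
p-restricted factor λ_2 = (2, 2, 1, 0)
p-restricted factor λ_3 = (1, 2, 0, 2)
p-restricted factor λ_4 = (0, 1, 0, 2)

((0, 1, 1, 0), (2, 2, 2, 0), (2, 2, 1, 0), (1, 2, 0, 2), (0, 1, 0, 2))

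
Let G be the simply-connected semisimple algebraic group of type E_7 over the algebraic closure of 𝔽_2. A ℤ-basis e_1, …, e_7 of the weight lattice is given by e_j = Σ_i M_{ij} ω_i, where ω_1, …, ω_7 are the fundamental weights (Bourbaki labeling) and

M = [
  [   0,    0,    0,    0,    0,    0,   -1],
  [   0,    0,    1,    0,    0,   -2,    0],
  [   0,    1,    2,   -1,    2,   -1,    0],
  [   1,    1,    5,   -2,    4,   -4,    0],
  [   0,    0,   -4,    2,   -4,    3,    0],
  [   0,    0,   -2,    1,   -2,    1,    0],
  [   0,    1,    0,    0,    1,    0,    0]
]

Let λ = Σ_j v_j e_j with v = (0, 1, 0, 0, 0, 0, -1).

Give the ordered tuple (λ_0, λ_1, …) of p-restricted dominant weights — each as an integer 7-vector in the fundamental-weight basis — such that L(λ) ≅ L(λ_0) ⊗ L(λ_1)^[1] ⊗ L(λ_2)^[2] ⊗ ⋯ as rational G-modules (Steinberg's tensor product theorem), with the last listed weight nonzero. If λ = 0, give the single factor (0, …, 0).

((1, 0, 1, 1, 0, 0, 1),)

ω-coordinates c = M·v, v = (0, 1, 0, 0, 0, 0, -1):
  c_1 = 0*0 + 0*1 + 0*0 + 0*0 + 0*0 + 0*0 + -1*-1 = 1
  c_2 = 0*0 + 0*1 + 1*0 + 0*0 + 0*0 + -2*0 + 0*-1 = 0
  c_3 = 0*0 + 1*1 + 2*0 + -1*0 + 2*0 + -1*0 + 0*-1 = 1
  c_4 = 1*0 + 1*1 + 5*0 + -2*0 + 4*0 + -4*0 + 0*-1 = 1
  c_5 = 0*0 + 0*1 + -4*0 + 2*0 + -4*0 + 3*0 + 0*-1 = 0
  c_6 = 0*0 + 0*1 + -2*0 + 1*0 + -2*0 + 1*0 + 0*-1 = 0
  c_7 = 0*0 + 1*1 + 0*0 + 0*0 + 1*0 + 0*0 + 0*-1 = 1
Base-2 expansion of each c_i:
  c_1 = 1 = 1·2^0
  c_2 = 0
  c_3 = 1 = 1·2^0
  c_4 = 1 = 1·2^0
  c_5 = 0
  c_6 = 0
  c_7 = 1 = 1·2^0
Factor λ_0 = (1, 0, 1, 1, 0, 0, 1)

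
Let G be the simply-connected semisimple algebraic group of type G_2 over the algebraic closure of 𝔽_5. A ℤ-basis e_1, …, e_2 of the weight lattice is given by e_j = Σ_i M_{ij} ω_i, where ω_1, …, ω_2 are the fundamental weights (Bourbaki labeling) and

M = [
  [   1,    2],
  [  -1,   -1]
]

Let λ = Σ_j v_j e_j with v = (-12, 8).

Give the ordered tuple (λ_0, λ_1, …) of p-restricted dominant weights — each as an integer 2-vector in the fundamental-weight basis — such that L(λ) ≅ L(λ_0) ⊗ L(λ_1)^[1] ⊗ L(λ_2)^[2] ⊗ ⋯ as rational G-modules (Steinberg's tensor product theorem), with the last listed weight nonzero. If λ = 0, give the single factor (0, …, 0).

ω-coordinates c = M·v, v = (-12, 8):
  c_1 = (1)·(-12) + (2)·(8) = 4
  c_2 = (-1)·(-12) + (-1)·(8) = 4
Base-5 expansion of each c_i:
  c_1 = 4 = 4·5^0
  c_2 = 4 = 4·5^0
λ_0 = (4, 4)

((4, 4),)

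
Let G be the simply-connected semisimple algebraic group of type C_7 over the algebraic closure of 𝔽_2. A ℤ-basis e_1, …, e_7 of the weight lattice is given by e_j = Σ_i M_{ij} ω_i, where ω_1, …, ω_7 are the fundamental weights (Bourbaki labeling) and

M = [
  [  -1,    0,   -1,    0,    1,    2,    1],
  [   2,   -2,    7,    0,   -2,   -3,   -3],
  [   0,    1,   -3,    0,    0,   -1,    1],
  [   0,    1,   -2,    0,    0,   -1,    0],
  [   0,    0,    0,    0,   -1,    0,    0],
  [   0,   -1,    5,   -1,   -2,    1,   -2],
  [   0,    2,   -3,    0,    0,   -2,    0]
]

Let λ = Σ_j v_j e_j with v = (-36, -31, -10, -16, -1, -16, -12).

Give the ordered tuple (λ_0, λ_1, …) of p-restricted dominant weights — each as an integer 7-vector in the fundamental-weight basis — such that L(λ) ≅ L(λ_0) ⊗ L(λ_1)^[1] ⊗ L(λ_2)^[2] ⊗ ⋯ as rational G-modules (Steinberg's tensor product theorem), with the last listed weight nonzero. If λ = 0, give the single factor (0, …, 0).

((1, 0, 1, 1, 1, 1, 0), (0, 1, 1, 0, 0, 1, 0), (0, 1, 0, 1, 0, 1, 0))

Compute c_i = Σ_j M_{ij} v_j with v = (-36, -31, -10, -16, -1, -16, -12):
  c_1 = (-1)·(-36) + (0)·(-31) + (-1)·(-10) + (0)·(-16) + (1)·(-1) + (2)·(-16) + (1)·(-12) = 1
  c_2 = (2)·(-36) + (-2)·(-31) + (7)·(-10) + (0)·(-16) + (-2)·(-1) + (-3)·(-16) + (-3)·(-12) = 6
  c_3 = (0)·(-36) + (1)·(-31) + (-3)·(-10) + (0)·(-16) + (0)·(-1) + (-1)·(-16) + (1)·(-12) = 3
  c_4 = (0)·(-36) + (1)·(-31) + (-2)·(-10) + (0)·(-16) + (0)·(-1) + (-1)·(-16) + (0)·(-12) = 5
  c_5 = (0)·(-36) + (0)·(-31) + (0)·(-10) + (0)·(-16) + (-1)·(-1) + (0)·(-16) + (0)·(-12) = 1
  c_6 = (0)·(-36) + (-1)·(-31) + (5)·(-10) + (-1)·(-16) + (-2)·(-1) + (1)·(-16) + (-2)·(-12) = 7
  c_7 = (0)·(-36) + (2)·(-31) + (-3)·(-10) + (0)·(-16) + (0)·(-1) + (-2)·(-16) + (0)·(-12) = 0
Base-2 expansion of each c_i:
  c_1 = 1 = 1·2^0
  c_2 = 6 = 0·2^0 + 1·2^1 + 1·2^2
  c_3 = 3 = 1·2^0 + 1·2^1
  c_4 = 5 = 1·2^0 + 0·2^1 + 1·2^2
  c_5 = 1 = 1·2^0
  c_6 = 7 = 1·2^0 + 1·2^1 + 1·2^2
  c_7 = 0
p-restricted factor λ_0 = (1, 0, 1, 1, 1, 1, 0)
p-restricted factor λ_1 = (0, 1, 1, 0, 0, 1, 0)
p-restricted factor λ_2 = (0, 1, 0, 1, 0, 1, 0)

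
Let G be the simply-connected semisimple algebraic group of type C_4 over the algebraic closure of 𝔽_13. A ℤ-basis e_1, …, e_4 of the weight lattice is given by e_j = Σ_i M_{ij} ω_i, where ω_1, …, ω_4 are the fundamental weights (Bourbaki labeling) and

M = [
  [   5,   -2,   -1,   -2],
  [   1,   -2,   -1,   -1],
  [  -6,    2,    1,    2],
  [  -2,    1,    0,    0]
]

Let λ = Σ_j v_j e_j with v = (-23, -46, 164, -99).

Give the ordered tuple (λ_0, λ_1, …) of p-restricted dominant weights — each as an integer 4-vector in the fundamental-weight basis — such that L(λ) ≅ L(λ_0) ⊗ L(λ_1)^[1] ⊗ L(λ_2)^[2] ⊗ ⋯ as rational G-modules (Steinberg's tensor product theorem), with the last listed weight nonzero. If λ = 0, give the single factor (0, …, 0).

Compute c_i = Σ_j M_{ij} v_j with v = (-23, -46, 164, -99):
  c_1 = (5)·(-23) + (-2)·(-46) + (-1)·(164) + (-2)·(-99) = 11
  c_2 = (1)·(-23) + (-2)·(-46) + (-1)·(164) + (-1)·(-99) = 4
  c_3 = (-6)·(-23) + (2)·(-46) + (1)·(164) + (2)·(-99) = 12
  c_4 = (-2)·(-23) + (1)·(-46) + (0)·(164) + (0)·(-99) = 0
Base-13 expansion of each c_i:
  c_1 = 11 = 11·13^0
  c_2 = 4 = 4·13^0
  c_3 = 12 = 12·13^0
  c_4 = 0
p-restricted factor λ_0 = (11, 4, 12, 0)

((11, 4, 12, 0),)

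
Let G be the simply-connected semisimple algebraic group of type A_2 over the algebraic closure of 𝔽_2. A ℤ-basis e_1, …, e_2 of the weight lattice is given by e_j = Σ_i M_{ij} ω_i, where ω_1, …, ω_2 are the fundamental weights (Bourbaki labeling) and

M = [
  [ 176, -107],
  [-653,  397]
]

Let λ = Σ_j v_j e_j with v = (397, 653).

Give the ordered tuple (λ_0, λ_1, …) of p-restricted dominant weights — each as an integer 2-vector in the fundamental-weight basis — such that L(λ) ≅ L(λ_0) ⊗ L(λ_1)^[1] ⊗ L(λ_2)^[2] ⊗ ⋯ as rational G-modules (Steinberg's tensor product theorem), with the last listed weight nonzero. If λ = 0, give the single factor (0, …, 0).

((1, 0),)

Change of basis e → ω: c = M·v where v = (397, 653):
  c_1 = (176)·(397) + (-107)·(653) = 1
  c_2 = (-653)·(397) + (397)·(653) = 0
p = 2; digits c_i = Σ_j d_{ij}·2^j, 0 ≤ d_{ij} < 2:
  c_1 = 1 = 1·2^0
  c_2 = 0
Factor λ_0 = (1, 0)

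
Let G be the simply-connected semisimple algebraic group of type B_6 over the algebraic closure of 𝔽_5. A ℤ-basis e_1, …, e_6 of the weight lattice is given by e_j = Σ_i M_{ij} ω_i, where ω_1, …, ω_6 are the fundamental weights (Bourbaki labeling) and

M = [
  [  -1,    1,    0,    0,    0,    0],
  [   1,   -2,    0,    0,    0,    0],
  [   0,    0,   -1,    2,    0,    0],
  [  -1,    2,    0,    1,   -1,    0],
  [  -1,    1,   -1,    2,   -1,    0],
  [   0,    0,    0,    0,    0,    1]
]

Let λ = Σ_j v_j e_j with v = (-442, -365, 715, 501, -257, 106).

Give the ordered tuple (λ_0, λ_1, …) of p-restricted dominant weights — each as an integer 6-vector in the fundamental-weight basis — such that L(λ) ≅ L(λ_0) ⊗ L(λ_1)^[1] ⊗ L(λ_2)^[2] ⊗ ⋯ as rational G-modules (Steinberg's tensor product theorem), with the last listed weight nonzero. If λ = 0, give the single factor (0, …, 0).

((2, 3, 2, 0, 1, 1), (0, 2, 2, 4, 4, 1), (3, 1, 1, 3, 4, 4), (0, 2, 2, 3, 4, 0))

Converting to the ω-basis (c_i = row i of M dotted with v = (-442, -365, 715, 501, -257, 106)):
  c_1 = -1*-442 + 1*-365 + 0*715 + 0*501 + 0*-257 + 0*106 = 77
  c_2 = 1*-442 + -2*-365 + 0*715 + 0*501 + 0*-257 + 0*106 = 288
  c_3 = 0*-442 + 0*-365 + -1*715 + 2*501 + 0*-257 + 0*106 = 287
  c_4 = -1*-442 + 2*-365 + 0*715 + 1*501 + -1*-257 + 0*106 = 470
  c_5 = -1*-442 + 1*-365 + -1*715 + 2*501 + -1*-257 + 0*106 = 621
  c_6 = 0*-442 + 0*-365 + 0*715 + 0*501 + 0*-257 + 1*106 = 106
Expand coordinatewise in base 5:
  c_1 = 77 = 2·5^0 + 0·5^1 + 3·5^2
  c_2 = 288 = 3·5^0 + 2·5^1 + 1·5^2 + 2·5^3
  c_3 = 287 = 2·5^0 + 2·5^1 + 1·5^2 + 2·5^3
  c_4 = 470 = 0·5^0 + 4·5^1 + 3·5^2 + 3·5^3
  c_5 = 621 = 1·5^0 + 4·5^1 + 4·5^2 + 4·5^3
  c_6 = 106 = 1·5^0 + 1·5^1 + 4·5^2
λ_0 = (2, 3, 2, 0, 1, 1)
λ_1 = (0, 2, 2, 4, 4, 1)
λ_2 = (3, 1, 1, 3, 4, 4)
λ_3 = (0, 2, 2, 3, 4, 0)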